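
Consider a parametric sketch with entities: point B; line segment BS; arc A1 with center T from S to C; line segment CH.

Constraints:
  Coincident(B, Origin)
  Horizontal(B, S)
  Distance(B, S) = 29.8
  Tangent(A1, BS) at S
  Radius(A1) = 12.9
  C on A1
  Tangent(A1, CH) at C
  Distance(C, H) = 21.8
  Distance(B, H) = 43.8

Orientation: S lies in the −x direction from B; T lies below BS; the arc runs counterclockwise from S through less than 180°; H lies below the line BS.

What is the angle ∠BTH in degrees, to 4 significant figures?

97.77°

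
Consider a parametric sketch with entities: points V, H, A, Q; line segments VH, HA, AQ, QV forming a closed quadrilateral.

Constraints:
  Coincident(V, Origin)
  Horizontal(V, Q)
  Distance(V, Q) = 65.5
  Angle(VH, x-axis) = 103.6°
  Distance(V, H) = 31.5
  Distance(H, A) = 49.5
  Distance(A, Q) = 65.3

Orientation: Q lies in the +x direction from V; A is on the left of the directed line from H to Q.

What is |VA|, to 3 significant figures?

66.8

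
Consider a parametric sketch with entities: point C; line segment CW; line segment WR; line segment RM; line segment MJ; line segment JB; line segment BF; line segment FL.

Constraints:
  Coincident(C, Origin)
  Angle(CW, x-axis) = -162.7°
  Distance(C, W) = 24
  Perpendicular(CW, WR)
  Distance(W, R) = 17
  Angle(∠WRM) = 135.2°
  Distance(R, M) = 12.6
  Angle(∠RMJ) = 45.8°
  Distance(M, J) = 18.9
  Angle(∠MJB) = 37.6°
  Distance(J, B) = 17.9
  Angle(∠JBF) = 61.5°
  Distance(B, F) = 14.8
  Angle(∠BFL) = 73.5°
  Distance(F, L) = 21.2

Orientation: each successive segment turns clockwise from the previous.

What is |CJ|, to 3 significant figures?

16.4

C is at the origin; CW runs at -162.7° with length 24.0, so W = (-22.9, -7.14). CW is perpendicular to WR, so WR runs at 107°; with |WR| = 17.0, R = (-28.0, 9.09). ∠WRM = 135.2° gives RM at 62.5° from the x-axis; with |RM| = 12.6, M = (-22.2, 20.3). ∠RMJ = 45.8° gives MJ at -71.7° from the x-axis; with |MJ| = 18.9, J = (-16.2, 2.33). Then |CJ| = |J − C| = 16.4.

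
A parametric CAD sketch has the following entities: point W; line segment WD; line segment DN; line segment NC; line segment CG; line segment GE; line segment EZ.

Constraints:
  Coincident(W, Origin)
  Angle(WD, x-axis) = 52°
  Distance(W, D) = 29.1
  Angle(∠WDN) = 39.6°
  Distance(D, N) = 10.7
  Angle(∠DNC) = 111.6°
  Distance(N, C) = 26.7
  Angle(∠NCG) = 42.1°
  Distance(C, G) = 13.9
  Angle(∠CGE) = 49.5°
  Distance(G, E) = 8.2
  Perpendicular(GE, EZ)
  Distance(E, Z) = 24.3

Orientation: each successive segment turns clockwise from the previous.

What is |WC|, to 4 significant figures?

6.555

W is at the origin; WD runs at 52.0° with length 29.1, so D = (17.92, 22.93). ∠WDN = 39.6° gives DN at -88.40° from the x-axis; with |DN| = 10.7, N = (18.21, 12.24). ∠DNC = 111.6° gives NC at -156.8° from the x-axis; with |NC| = 26.7, C = (-6.326, 1.717). Then |WC| = |C − W| = 6.555.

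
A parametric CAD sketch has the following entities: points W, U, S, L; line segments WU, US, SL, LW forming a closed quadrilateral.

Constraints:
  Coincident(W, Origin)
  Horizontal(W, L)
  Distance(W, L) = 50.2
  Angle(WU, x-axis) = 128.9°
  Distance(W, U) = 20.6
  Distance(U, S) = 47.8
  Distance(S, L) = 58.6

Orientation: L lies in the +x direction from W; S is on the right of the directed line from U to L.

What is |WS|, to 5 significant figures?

30.020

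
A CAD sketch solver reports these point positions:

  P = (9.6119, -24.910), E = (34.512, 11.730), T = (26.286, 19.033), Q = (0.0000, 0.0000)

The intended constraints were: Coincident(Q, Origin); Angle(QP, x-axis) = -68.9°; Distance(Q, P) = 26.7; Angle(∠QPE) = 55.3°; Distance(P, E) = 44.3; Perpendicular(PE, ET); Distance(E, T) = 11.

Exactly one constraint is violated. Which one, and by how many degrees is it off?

Perpendicular(PE, ET) — off by 7.40°.

Q = (0.00, 0.00) ✓; QP at -68.90° ✓; |QP| = 26.70 ✓; ∠QPE = 55.30° ✓; |PE| = 44.30 ✓; ∠(PE, ET) = 82.60° ✗; |ET| = 11.00 ✓.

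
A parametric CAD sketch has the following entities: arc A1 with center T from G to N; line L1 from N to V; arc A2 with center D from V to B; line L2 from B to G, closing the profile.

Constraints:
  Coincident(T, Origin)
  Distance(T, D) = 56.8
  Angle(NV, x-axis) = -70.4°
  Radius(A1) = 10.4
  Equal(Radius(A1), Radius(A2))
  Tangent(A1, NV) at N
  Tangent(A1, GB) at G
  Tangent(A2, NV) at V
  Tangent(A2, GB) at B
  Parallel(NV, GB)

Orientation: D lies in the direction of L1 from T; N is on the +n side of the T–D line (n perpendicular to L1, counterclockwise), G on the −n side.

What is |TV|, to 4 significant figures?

57.74

The slot axis is L1's direction at -70.4°, so u = (cos -70.4°, sin -70.4°) = (0.3355, -0.9421) and n = (−sin -70.4°, cos -70.4°) = (0.9421, 0.3355). T is at the origin and D lies 56.8 along u from T, so D = 56.8·u = (19.05, -53.51). Tangency of A1 to both parallel lines with radius 10.4 puts N and G at T ± 10.4·n: N = (9.797, 3.489), G = (-9.797, -3.489). Equal radii place V and B the same way about D: V = D + 10.4·n = (28.85, -50.02), B = D − 10.4·n = (9.256, -57.00). Then |TV| = |V − T| = 57.74.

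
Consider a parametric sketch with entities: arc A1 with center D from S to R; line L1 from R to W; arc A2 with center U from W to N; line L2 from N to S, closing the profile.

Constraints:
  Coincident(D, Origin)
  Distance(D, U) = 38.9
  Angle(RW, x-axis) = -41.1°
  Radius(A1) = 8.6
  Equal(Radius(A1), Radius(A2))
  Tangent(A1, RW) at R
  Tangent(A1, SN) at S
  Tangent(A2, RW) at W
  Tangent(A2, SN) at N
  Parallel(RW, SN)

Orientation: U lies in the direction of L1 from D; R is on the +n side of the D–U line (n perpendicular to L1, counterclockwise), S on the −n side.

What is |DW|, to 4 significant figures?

39.84

Tangency of A1 to both parallel lines with radius 8.6 puts R and S at D ± 8.6·n: R = (5.653, 6.481), S = (-5.653, -6.481). Equal radii place W and N the same way about U: W = U + 8.6·n = (34.97, -19.09), N = U − 8.6·n = (23.66, -32.05). Then |DW| = |W − D| = 39.84.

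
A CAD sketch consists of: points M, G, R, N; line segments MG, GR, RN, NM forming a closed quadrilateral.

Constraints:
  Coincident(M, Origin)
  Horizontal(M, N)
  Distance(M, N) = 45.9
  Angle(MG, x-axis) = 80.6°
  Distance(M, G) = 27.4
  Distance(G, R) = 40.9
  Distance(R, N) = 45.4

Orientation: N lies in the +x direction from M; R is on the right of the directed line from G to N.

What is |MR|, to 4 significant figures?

14.08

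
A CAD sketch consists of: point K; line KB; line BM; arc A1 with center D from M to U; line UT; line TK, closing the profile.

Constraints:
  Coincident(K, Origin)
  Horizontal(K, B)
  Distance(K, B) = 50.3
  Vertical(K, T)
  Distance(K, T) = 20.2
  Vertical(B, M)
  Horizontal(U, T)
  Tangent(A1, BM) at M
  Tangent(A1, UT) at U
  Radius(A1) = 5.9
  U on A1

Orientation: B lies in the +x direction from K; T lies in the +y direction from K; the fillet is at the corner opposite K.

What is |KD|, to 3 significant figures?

46.6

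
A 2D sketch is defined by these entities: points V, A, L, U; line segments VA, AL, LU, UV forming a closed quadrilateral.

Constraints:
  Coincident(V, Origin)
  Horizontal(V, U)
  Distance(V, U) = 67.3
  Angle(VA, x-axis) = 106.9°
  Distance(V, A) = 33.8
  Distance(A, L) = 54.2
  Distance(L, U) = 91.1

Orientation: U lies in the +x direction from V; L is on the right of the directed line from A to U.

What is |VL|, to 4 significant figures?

29.73

V is at the origin; VU is horizontal with |VU| = 67.3 and U in +x, so U = (67.3, 0). VA runs at 106.9° with |VA| = 33.8, so A = (-9.826, 32.34). L is determined by |AL| = 54.2 and |LU| = 91.1 together: it lies at the intersection of circle(A, 54.2) and circle(U, 91.1). With |AU| = 83.63, the foot of the radical line on AU is 9.761 from A and the perpendicular offset is √(54.2² − 9.761²) = 53.31. Taking the right-of-AU solution: L = (-21.44, -20.60).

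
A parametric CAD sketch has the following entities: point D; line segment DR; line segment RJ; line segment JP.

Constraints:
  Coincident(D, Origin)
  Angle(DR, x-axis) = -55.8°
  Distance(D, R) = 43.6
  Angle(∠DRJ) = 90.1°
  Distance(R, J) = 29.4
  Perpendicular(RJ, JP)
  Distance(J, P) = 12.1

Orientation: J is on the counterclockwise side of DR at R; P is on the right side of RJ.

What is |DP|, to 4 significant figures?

63.02

D is at the origin; DR runs at -55.8° with length 43.6, so R = 43.6·(cos -55.8°, sin -55.8°) = (24.51, -36.06). ∠DRJ = 90.1°, so RJ runs at -55.8° + (180° − 90.1°) = 34.10° from the x-axis; with |RJ| = 29.4, J = R + 29.4·(cos 34.10°, sin 34.10°) = (48.85, -19.58). RJ ⟂ JP; with |JP| = 12.1 on the right of RJ, P = J + 12.1·(0.5606, -0.8281) = (55.64, -29.60). Then |DP| = |P − D| = 63.02.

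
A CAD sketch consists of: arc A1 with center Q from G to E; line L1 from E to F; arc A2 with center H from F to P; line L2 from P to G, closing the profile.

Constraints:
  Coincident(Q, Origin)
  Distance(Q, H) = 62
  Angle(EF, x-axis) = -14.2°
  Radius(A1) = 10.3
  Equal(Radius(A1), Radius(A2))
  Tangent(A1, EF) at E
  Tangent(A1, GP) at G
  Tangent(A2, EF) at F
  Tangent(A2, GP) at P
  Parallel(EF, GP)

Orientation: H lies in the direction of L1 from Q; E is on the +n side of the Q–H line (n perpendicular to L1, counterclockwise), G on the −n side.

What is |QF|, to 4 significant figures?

62.85

The slot axis is L1's direction at -14.2°, so u = (cos -14.2°, sin -14.2°) = (0.9694, -0.2453) and n = (−sin -14.2°, cos -14.2°) = (0.2453, 0.9694). Q is at the origin and H lies 62.0 along u from Q, so H = 62.0·u = (60.11, -15.21). Tangency of A1 to both parallel lines with radius 10.3 puts E and G at Q ± 10.3·n: E = (2.527, 9.985), G = (-2.527, -9.985). Equal radii place F and P the same way about H: F = H + 10.3·n = (62.63, -5.224), P = H − 10.3·n = (57.58, -25.19). Then |QF| = |F − Q| = 62.85.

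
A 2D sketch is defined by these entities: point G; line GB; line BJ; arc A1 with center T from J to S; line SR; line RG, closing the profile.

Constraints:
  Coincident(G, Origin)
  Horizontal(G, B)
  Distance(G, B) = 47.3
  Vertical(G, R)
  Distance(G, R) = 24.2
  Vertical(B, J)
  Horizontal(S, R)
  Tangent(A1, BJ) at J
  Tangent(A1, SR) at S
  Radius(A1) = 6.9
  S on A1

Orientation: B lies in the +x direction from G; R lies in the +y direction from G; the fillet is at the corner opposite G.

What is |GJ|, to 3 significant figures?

50.4

G is at the origin; GB is horizontal with |GB| = 47.3 and B on the +x side, so B = (47.3, 0.00). GR is vertical with |GR| = 24.2 and R on the +y side, so R = (0.00, 24.2). The virtual corner opposite G is at (47.3, 24.2). A1 meets BJ tangentially, so TJ is at right angles to BJ and A1 meets SR tangentially, so TS is at right angles to SR, with radius 6.9, so the center T sits 6.9 in from both sides at T = (40.4, 17.3). That places the tangent points at J = (47.3, 17.3) on BJ and S = (40.4, 24.2) on SR. Then |GJ| = |J − G| = 50.4.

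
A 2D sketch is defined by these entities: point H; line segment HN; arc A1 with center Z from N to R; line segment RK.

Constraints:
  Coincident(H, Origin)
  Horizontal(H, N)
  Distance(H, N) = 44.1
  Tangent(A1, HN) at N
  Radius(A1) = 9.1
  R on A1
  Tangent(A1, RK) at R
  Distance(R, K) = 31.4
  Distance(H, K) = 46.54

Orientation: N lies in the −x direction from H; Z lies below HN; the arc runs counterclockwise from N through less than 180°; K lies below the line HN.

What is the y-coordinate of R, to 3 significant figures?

-15.7

H is at the origin; HN is horizontal with |HN| = 44.1 and N on the −x side, so N = (-44.1, 0.00). Since A1 is tangent to HN there, ZN ⟂ HN, so Z = N + (0, -9.1) = (-44.1, -9.10). Since ZR ⟂ RK (tangency), |ZK| = √(9.1² + 31.4²) = 32.7 regardless of where R sits on A1. So K lies on both circle(H, 46.54) and circle(Z, 32.7); the below-HN intersection is K = (-27.7, -37.4). R is the foot of the tangent from K: R = (-50.4, -15.7).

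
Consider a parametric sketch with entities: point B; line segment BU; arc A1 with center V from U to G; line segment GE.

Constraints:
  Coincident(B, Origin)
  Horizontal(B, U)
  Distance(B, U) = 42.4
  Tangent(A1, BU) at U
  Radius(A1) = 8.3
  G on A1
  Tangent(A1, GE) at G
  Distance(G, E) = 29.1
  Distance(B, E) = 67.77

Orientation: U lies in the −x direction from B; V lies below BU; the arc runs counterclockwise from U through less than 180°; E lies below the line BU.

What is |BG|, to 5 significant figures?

50.689

B is at the origin; BU is horizontal with |BU| = 42.4 and U on the −x side, so U = (-42.400, 0.0000). A1 meets BU tangentially, so VU is at right angles to BU, so V = U + (0, -8.3) = (-42.400, -8.3000). Since VG ⟂ GE (tangency), |VE| = √(8.3² + 29.1²) = 30.261 regardless of where G sits on A1. So E lies on both circle(B, 67.77) and circle(V, 30.261); the below-BU intersection is E = (-58.767, -33.752). G is the foot of the tangent from E: G = (-50.345, -5.8978).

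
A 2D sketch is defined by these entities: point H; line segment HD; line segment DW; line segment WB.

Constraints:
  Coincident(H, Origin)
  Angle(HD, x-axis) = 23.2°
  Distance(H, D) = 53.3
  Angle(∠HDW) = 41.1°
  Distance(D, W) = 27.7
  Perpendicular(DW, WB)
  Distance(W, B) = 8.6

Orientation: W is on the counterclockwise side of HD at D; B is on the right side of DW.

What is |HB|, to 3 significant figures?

45.4

H is at the origin; HD runs at 23.2° with length 53.3, so D = 53.3·(cos 23.2°, sin 23.2°) = (49.0, 21.0). ∠HDW = 41.1°, so DW runs at 23.2° + (180° − 41.1°) = 162° from the x-axis; with |DW| = 27.7, W = D + 27.7·(cos 162°, sin 162°) = (22.6, 29.5). DW ⟂ WB; with |WB| = 8.6 on the right of DW, B = W + 8.6·(0.307, 0.952) = (25.3, 37.7). Then |HB| = |B − H| = 45.4.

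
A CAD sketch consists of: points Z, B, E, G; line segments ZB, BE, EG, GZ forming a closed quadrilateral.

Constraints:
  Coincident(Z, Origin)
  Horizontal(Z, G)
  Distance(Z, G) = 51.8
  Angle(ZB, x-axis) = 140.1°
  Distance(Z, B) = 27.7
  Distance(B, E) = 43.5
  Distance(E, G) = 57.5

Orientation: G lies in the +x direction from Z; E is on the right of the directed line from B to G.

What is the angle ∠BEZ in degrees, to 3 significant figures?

31.3°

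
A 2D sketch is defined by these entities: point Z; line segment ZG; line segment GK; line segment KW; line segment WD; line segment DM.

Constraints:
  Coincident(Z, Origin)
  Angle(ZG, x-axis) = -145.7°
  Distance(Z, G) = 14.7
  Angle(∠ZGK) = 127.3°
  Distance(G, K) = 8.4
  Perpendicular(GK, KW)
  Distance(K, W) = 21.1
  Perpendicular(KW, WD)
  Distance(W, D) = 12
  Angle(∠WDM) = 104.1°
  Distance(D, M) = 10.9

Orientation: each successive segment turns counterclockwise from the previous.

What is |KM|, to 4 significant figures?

18.05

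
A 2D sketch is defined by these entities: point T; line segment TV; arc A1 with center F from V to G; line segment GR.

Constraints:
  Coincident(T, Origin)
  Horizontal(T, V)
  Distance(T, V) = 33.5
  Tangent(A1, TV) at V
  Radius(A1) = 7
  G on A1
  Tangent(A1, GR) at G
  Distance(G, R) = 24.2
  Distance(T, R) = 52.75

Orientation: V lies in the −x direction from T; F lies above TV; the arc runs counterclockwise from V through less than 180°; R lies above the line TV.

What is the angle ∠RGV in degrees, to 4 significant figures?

115.6°

Checks: |FV| = 7.000 ✓; |FG| = 7.000 ✓; ∠(FG, GR) = 90.00° ✓; |GR| = 24.20 ✓; |TR| = 52.75 ✓.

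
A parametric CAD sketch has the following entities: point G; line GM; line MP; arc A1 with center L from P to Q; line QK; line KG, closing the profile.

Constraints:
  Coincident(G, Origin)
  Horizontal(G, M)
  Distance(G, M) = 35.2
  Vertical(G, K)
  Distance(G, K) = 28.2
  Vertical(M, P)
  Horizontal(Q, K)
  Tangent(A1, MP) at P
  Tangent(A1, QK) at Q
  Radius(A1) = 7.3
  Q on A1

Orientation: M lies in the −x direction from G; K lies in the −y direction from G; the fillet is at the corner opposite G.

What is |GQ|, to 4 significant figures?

39.67

G is at the origin; G and M share the same y with |GM| = 35.2 and M on the −x side, so M = (-35.20, 0.000). GK is vertical with |GK| = 28.2 and K on the −y side, so K = (0.000, -28.20). The virtual corner opposite G is at (-35.20, -28.20). Since A1 is tangent to MP there, LP ⟂ MP and since A1 is tangent to QK there, LQ ⟂ QK, with radius 7.3, so the center L sits 7.3 in from both sides at L = (-27.90, -20.90). That places the tangent points at P = (-35.20, -20.90) on MP and Q = (-27.90, -28.20) on QK. Then |GQ| = |Q − G| = 39.67.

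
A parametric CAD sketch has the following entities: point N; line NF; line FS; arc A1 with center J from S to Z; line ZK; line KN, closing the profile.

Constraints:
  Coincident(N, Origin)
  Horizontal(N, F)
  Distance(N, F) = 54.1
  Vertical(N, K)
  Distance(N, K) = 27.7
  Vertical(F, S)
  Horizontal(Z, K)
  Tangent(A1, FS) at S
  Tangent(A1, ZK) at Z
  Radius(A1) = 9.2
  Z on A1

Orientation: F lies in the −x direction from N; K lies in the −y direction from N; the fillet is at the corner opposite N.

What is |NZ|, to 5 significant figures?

52.757

The virtual corner opposite N is at (-54.100, -27.700). Since A1 is tangent to FS there, JS ⟂ FS and tangency of A1 to ZK means the radius JZ is perpendicular to ZK, with radius 9.2, so the center J sits 9.2 in from both sides at J = (-44.900, -18.500). That places the tangent points at S = (-54.100, -18.500) on FS and Z = (-44.900, -27.700) on ZK. Then |NZ| = |Z − N| = 52.757.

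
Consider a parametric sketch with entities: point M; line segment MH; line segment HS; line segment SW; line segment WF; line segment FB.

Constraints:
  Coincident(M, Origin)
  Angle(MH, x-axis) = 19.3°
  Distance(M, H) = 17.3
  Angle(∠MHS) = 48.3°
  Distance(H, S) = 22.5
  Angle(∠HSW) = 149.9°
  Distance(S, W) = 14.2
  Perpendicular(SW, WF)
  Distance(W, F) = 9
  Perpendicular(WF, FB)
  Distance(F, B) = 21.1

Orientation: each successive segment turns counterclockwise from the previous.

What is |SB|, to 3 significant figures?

11.3

M is at the origin; MH runs at 19.3° with length 17.3, so H = (16.3, 5.72). ∠MHS = 48.3° gives HS at 151° from the x-axis; with |HS| = 22.5, S = (-3.35, 16.6). ∠HSW = 149.9° gives SW at -179° from the x-axis; with |SW| = 14.2, W = (-17.5, 16.4). The perpendicularity gives WF at right angles to SW, so WF runs at -88.9°; with |WF| = 9.0, F = (-17.4, 7.36). WF is perpendicular to FB, so FB runs at 1.10°; with |FB| = 21.1, B = (3.72, 7.76). Then |SB| = |B − S| = 11.3.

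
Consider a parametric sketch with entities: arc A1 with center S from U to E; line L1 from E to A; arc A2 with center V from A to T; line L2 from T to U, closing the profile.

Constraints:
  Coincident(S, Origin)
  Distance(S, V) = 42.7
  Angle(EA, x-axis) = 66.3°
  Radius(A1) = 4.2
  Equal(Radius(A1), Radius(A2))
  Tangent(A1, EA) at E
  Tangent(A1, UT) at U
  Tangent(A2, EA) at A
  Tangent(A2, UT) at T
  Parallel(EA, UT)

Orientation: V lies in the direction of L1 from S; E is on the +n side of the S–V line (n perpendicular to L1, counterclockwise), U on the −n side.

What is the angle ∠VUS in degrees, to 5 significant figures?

84.382°

The slot axis is L1's direction at 66.3°, so u = (cos 66.3°, sin 66.3°) = (0.40195, 0.91566) and n = (−sin 66.3°, cos 66.3°) = (-0.91566, 0.40195). S is at the origin and V lies 42.7 along u from S, so V = 42.7·u = (17.163, 39.099). Tangency of A1 to both parallel lines with radius 4.2 puts E and U at S ± 4.2·n: E = (-3.8458, 1.6882), U = (3.8458, -1.6882). Then cos ∠VUS = UV·US / (|UV||US|), giving 84.382°.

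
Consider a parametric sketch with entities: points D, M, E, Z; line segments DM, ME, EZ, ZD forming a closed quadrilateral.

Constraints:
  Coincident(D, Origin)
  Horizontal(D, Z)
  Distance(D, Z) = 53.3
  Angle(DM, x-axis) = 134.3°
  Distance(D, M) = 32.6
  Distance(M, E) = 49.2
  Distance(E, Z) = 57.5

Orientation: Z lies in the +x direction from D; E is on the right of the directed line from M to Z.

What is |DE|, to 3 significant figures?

20.5

D is at the origin; D and Z share the same y with |DZ| = 53.3 and Z in +x, so Z = (53.3, 0). DM runs at 134.3° with |DM| = 32.6, so M = (-22.8, 23.3). E is determined by |ME| = 49.2 and |EZ| = 57.5 together: it lies at the intersection of circle(M, 49.2) and circle(Z, 57.5). With |MZ| = 79.6, the foot of the radical line on MZ is 34.2 from M and the perpendicular offset is √(49.2² − 34.2²) = 35.4. Taking the right-of-MZ solution: E = (-0.421, -20.5).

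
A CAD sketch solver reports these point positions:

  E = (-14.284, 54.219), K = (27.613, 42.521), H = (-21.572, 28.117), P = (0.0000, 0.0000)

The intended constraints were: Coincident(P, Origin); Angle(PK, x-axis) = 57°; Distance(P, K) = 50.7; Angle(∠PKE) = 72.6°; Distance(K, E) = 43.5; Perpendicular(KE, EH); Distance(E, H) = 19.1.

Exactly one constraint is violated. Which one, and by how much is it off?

Distance(E, H) = 19.1 — off by 8.00.

P = (0.00, 0.00) ✓; PK at 57.00° ✓; |PK| = 50.70 ✓; ∠PKE = 72.60° ✓; |KE| = 43.50 ✓; ∠(KE, EH) = 90.00° ✓; |EH| = 27.10 ✗.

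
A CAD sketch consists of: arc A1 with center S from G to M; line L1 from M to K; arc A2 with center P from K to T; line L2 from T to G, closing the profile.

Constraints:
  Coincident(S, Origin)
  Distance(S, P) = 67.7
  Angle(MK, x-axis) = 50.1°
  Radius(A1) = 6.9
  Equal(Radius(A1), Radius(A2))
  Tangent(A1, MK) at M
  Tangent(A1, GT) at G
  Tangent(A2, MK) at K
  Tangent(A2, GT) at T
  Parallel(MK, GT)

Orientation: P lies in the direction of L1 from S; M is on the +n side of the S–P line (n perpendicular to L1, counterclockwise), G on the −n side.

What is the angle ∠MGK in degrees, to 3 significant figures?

78.5°

Tangency of A1 to both parallel lines with radius 6.9 puts M and G at S ± 6.9·n: M = (-5.29, 4.43), G = (5.29, -4.43). Equal radii place K and T the same way about P: K = P + 6.9·n = (38.1, 56.4), T = P − 6.9·n = (48.7, 47.5). Then cos ∠MGK = GM·GK / (|GM||GK|), giving 78.5°.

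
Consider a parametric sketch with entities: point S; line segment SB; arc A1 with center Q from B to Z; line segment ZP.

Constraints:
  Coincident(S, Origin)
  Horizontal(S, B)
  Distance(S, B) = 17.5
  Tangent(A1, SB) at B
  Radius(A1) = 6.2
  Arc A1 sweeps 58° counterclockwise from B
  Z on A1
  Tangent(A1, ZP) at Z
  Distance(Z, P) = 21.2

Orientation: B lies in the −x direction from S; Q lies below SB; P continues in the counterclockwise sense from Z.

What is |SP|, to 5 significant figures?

39.900

On A1, B sits at bearing 90° from Q; a 58° counterclockwise sweep puts Z at bearing 148°, so Z = Q + 6.2·(cos 148°, sin 148°) = (-22.758, -2.9145). Tangency of A1 to ZP means the radius QZ is perpendicular to ZP, so ZP runs along (−sin 148°, cos 148°); with |ZP| = 21.2, P = (-33.992, -20.893). Then |SP| = |P − S| = 39.900.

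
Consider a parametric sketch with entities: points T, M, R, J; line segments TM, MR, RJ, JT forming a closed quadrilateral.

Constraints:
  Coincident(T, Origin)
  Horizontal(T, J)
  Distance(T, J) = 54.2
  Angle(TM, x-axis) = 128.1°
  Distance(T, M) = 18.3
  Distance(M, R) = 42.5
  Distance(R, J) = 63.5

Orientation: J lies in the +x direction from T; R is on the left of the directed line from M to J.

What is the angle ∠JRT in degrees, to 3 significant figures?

55.3°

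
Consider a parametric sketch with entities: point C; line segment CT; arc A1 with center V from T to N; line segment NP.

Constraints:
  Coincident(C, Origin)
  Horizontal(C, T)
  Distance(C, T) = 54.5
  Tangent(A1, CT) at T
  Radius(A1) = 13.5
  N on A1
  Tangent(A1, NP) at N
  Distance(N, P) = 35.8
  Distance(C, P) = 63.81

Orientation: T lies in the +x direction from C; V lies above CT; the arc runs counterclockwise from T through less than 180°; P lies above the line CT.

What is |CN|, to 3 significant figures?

68.4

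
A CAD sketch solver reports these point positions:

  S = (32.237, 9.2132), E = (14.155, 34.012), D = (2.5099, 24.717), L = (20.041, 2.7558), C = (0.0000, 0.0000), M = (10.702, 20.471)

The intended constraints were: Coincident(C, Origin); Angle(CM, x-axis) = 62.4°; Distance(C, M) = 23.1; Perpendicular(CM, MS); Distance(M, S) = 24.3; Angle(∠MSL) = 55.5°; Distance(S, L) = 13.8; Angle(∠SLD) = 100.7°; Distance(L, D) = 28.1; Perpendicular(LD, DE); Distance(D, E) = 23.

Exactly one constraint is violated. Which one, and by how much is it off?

Distance(D, E) = 23 — off by 8.10.

C = (0.00, 0.00) ✓; CM at 62.40° ✓; |CM| = 23.10 ✓; ∠(CM, MS) = 90.00° ✓; |MS| = 24.30 ✓; ∠MSL = 55.50° ✓; |SL| = 13.80 ✓; ∠SLD = 100.7° ✓; |LD| = 28.10 ✓; ∠(LD, DE) = 90.00° ✓; |DE| = 14.90 ✗.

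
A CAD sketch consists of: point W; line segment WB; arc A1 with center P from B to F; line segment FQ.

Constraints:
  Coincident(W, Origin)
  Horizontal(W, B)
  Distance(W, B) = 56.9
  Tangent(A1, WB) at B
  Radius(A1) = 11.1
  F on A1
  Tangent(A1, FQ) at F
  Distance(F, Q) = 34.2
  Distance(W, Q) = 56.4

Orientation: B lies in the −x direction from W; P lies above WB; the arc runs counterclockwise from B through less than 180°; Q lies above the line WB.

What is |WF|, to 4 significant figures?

46.89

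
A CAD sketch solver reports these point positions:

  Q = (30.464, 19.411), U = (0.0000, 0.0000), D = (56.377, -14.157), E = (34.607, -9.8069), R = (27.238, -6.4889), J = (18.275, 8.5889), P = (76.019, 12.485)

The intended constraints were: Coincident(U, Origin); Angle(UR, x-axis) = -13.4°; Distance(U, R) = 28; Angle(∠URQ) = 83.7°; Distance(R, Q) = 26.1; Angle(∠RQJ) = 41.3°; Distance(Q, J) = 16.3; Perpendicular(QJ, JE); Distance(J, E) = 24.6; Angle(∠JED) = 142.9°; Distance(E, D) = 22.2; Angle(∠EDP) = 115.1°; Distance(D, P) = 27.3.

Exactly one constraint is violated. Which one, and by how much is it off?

Distance(D, P) = 27.3 — off by 5.80.

U = (0.00, 0.00) ✓; UR at -13.40° ✓; |UR| = 28.00 ✓; ∠URQ = 83.70° ✓; |RQ| = 26.10 ✓; ∠RQJ = 41.30° ✓; |QJ| = 16.30 ✓; ∠(QJ, JE) = 90.00° ✓; |JE| = 24.60 ✓; ∠JED = 142.9° ✓; |ED| = 22.20 ✓; ∠EDP = 115.1° ✓; |DP| = 33.10 ✗.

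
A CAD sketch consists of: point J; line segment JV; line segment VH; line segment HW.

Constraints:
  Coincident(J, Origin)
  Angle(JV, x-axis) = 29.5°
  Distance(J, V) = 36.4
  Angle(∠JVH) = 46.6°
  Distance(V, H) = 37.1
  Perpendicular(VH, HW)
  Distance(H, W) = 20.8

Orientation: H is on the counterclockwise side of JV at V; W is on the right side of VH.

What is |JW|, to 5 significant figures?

48.770

∠JVH = 46.6°, so VH runs at 29.5° + (180° − 46.6°) = 162.90° from the x-axis; with |VH| = 37.1, H = V + 37.1·(cos 162.90°, sin 162.90°) = (-3.7790, 28.833). VH is perpendicular to HW; with |HW| = 20.8 on the right of VH, W = H + 20.8·(0.29404, 0.95579) = (2.3371, 48.714). Then |JW| = |W − J| = 48.770.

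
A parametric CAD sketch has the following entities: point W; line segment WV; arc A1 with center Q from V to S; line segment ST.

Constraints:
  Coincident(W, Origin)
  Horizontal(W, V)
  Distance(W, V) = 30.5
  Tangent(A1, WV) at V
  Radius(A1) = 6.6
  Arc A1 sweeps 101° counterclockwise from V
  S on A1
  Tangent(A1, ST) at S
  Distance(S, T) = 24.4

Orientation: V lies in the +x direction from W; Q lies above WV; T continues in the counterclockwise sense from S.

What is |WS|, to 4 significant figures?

37.80

W is at the origin; WV is horizontal with |WV| = 30.5 and V on the +x side, so V = (30.50, 0.000). The tangent condition forces QV to be normal to WV, so Q = V + (0, 6.6) = (30.50, 6.600). On A1, V sits at bearing -90° from Q; a 101° counterclockwise sweep puts S at bearing 11°, so S = Q + 6.6·(cos 11°, sin 11°) = (36.98, 7.859). Then |WS| = |S − W| = 37.80.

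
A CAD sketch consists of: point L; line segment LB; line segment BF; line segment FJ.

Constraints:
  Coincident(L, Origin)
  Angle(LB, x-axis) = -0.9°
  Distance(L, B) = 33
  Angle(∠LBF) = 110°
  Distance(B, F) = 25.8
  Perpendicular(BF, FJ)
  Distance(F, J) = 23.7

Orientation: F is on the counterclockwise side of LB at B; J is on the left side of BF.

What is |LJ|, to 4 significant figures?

37.80

L is at the origin; LB runs at -0.9° with length 33.0, so B = 33.0·(cos -0.9°, sin -0.9°) = (33.00, -0.5183). ∠LBF = 110.0°, so BF runs at -0.9° + (180° − 110.0°) = 69.10° from the x-axis; with |BF| = 25.8, F = B + 25.8·(cos 69.10°, sin 69.10°) = (42.20, 23.58). BF ⟂ FJ; with |FJ| = 23.7 on the left of BF, J = F + 23.7·(-0.9342, 0.3567) = (20.06, 32.04). Then |LJ| = |J − L| = 37.80.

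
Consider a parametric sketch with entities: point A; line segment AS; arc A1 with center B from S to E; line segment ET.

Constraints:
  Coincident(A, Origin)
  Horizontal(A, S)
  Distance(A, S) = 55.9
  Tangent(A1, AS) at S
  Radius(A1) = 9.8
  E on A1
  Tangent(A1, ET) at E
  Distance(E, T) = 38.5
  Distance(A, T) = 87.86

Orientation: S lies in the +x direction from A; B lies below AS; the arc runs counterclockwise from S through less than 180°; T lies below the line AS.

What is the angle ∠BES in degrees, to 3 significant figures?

22.7°

Checks: ∠(BS, SA) = 90.00° ✓; |BE| = 9.800 ✓; ∠(BE, ET) = 90.00° ✓; |ET| = 38.50 ✓; |AT| = 87.86 ✓.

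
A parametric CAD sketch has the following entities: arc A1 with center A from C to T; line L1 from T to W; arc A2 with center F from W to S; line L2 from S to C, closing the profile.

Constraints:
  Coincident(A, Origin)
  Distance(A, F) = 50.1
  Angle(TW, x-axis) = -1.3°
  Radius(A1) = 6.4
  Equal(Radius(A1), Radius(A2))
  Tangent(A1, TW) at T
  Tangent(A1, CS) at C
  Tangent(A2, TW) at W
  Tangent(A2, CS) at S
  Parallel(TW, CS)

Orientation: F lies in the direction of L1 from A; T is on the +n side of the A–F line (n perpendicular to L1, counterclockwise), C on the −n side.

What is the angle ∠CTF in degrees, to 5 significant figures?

82.720°

The slot axis is L1's direction at -1.3°, so u = (cos -1.3°, sin -1.3°) = (0.99974, -0.022687) and n = (−sin -1.3°, cos -1.3°) = (0.022687, 0.99974). A is at the origin and F lies 50.1 along u from A, so F = 50.1·u = (50.087, -1.1366). Tangency of A1 to both parallel lines with radius 6.4 puts T and C at A ± 6.4·n: T = (0.14520, 6.3984), C = (-0.14520, -6.3984). Then cos ∠CTF = TC·TF / (|TC||TF|), giving 82.720°.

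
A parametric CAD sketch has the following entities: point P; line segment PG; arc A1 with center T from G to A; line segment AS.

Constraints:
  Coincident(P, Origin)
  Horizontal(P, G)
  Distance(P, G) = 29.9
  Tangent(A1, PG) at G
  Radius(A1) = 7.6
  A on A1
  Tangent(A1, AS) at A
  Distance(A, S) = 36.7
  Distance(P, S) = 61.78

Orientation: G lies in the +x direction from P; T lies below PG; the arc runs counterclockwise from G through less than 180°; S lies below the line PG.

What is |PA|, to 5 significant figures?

26.712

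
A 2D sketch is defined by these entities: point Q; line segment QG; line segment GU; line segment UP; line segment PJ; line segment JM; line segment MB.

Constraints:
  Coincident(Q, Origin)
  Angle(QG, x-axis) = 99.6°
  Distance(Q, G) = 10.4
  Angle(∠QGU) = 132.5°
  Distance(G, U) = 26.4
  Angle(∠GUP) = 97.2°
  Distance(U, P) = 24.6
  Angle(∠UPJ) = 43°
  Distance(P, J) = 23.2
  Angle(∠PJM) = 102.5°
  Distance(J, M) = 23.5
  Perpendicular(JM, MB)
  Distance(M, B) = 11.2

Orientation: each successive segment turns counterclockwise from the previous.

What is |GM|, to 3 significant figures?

25.1

Q is at the origin; QG runs at 99.6° with length 10.4, so G = (-1.73, 10.3). ∠QGU = 132.5° gives GU at 147° from the x-axis; with |GU| = 26.4, U = (-23.9, 24.6). ∠GUP = 97.2° gives UP at -130° from the x-axis; with |UP| = 24.6, P = (-39.7, 5.78). ∠UPJ = 43.0° gives PJ at 6.90° from the x-axis; with |PJ| = 23.2, J = (-16.7, 8.56). ∠PJM = 102.5° gives JM at 84.4° from the x-axis; with |JM| = 23.5, M = (-14.4, 32.0). Then |GM| = |M − G| = 25.1.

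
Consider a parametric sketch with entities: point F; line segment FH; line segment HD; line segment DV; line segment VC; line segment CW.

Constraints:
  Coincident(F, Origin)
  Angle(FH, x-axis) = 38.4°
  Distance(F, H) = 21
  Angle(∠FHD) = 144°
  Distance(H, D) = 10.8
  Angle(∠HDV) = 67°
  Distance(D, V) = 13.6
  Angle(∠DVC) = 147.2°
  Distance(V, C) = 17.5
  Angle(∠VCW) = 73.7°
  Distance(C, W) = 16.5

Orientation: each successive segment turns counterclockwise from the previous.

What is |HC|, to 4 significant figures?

24.09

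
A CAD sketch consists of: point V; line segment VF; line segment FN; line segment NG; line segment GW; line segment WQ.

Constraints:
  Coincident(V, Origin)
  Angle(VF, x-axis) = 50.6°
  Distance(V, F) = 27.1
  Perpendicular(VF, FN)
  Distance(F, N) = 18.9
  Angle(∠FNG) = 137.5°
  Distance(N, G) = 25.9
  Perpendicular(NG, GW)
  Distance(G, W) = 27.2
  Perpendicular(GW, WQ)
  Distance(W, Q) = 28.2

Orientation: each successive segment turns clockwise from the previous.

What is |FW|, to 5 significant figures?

42.368

∠FNG = 137.5° gives NG at -81.900° from the x-axis; with |NG| = 25.9, G = (35.455, -16.697). The perpendicularity gives GW at right angles to NG, so GW runs at -171.90°; with |GW| = 27.2, W = (8.5266, -20.529). Then |FW| = |W − F| = 42.368.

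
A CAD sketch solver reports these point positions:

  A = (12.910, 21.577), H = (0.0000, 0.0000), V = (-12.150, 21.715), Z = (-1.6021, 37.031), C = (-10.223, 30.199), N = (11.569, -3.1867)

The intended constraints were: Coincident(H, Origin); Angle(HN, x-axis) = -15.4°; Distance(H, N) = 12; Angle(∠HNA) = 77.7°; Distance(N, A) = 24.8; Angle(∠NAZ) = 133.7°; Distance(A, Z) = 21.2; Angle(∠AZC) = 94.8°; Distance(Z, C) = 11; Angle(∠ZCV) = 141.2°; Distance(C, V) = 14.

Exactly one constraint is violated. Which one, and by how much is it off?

Distance(C, V) = 14 — off by 5.30.

H = (0.00, 0.00) ✓; HN at -15.40° ✓; |HN| = 12.00 ✓; ∠HNA = 77.70° ✓; |NA| = 24.80 ✓; ∠NAZ = 133.7° ✓; |AZ| = 21.20 ✓; ∠AZC = 94.80° ✓; |ZC| = 11.00 ✓; ∠ZCV = 141.2° ✓; |CV| = 8.700 ✗.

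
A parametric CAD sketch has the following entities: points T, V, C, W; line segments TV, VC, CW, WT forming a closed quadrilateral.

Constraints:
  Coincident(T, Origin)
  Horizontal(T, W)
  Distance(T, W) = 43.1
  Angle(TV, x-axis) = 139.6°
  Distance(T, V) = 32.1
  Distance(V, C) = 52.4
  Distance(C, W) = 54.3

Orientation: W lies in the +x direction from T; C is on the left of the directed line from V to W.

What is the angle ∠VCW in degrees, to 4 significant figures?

82.94°

T is at the origin; T and W share the same y with |TW| = 43.1 and W in +x, so W = (43.1, 0). TV runs at 139.6° with |TV| = 32.1, so V = (-24.45, 20.80). C is determined by |VC| = 52.4 and |CW| = 54.3 together: it lies at the intersection of circle(V, 52.4) and circle(W, 54.3). With |VW| = 70.68, the foot of the radical line on VW is 33.90 from V and the perpendicular offset is √(52.4² − 33.90²) = 39.95. Taking the left-of-VW solution: C = (19.72, 49.01).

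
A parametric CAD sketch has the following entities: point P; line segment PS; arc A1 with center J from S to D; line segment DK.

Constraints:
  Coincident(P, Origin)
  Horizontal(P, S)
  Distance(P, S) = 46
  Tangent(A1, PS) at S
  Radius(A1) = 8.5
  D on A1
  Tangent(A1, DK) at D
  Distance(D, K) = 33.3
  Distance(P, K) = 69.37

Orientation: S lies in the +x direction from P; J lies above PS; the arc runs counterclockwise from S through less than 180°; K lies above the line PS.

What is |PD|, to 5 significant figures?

55.112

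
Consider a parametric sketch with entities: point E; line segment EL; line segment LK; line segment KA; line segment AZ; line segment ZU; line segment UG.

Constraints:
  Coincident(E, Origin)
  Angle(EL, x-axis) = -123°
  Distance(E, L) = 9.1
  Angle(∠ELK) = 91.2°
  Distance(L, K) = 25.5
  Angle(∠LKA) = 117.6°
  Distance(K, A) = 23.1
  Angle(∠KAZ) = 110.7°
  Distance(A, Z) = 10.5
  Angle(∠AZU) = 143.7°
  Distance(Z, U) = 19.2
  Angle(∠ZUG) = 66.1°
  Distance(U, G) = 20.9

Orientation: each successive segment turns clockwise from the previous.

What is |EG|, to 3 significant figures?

15.2

E is at the origin; EL runs at -123.0° with length 9.1, so L = (-4.96, -7.63). ∠ELK = 91.2° gives LK at 148° from the x-axis; with |LK| = 25.5, K = (-26.6, 5.81). ∠LKA = 117.6° gives KA at 85.8° from the x-axis; with |KA| = 23.1, A = (-24.9, 28.8). ∠KAZ = 110.7° gives AZ at 16.5° from the x-axis; with |AZ| = 10.5, Z = (-14.9, 31.8). ∠AZU = 143.7° gives ZU at -19.8° from the x-axis; with |ZU| = 19.2, U = (3.20, 25.3). ∠ZUG = 66.1° gives UG at -134° from the x-axis; with |UG| = 20.9, G = (-11.2, 10.2). Then |EG| = |G − E| = 15.2.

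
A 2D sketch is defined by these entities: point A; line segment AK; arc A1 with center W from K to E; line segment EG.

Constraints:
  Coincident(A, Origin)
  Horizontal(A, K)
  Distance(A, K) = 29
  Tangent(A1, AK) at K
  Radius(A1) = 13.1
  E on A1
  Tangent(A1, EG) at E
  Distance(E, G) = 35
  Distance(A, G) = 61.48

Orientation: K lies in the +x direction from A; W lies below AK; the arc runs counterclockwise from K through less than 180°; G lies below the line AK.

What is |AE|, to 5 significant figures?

26.730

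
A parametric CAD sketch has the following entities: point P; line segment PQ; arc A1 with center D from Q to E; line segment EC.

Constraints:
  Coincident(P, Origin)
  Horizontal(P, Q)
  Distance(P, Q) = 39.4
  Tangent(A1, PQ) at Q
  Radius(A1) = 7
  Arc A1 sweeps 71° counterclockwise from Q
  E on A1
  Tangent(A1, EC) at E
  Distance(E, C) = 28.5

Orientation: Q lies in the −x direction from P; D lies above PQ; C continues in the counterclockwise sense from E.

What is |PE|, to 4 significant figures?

33.12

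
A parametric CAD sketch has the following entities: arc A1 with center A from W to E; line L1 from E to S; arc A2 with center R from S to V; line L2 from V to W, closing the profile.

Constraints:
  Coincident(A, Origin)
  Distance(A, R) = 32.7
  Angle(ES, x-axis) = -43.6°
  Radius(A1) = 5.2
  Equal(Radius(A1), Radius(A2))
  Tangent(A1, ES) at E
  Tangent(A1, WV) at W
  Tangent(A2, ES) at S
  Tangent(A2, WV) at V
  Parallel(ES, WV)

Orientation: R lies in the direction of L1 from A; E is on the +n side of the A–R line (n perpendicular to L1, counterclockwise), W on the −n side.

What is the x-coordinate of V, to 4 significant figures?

20.09

The slot axis is L1's direction at -43.6°, so u = (cos -43.6°, sin -43.6°) = (0.7242, -0.6896) and n = (−sin -43.6°, cos -43.6°) = (0.6896, 0.7242). A is at the origin and R lies 32.7 along u from A, so R = 32.7·u = (23.68, -22.55). Tangency of A1 to both parallel lines with radius 5.2 puts E and W at A ± 5.2·n: E = (3.586, 3.766), W = (-3.586, -3.766). Equal radii place S and V the same way about R: S = R + 5.2·n = (27.27, -18.78), V = R − 5.2·n = (20.09, -26.32). So V.x = 20.09.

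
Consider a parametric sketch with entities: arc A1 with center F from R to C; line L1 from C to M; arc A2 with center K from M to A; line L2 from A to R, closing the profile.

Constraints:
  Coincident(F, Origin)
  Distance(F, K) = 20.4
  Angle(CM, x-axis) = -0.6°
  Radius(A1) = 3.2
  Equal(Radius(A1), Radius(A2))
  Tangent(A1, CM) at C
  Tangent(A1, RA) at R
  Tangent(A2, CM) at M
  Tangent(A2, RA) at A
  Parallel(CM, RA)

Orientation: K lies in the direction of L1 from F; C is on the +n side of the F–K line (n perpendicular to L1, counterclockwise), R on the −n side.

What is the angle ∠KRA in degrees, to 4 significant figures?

8.915°

The slot axis is L1's direction at -0.6°, so u = (cos -0.6°, sin -0.6°) = (0.9999, -0.01047) and n = (−sin -0.6°, cos -0.6°) = (0.01047, 0.9999). F is at the origin and K lies 20.4 along u from F, so K = 20.4·u = (20.40, -0.2136). Tangency of A1 to both parallel lines with radius 3.2 puts C and R at F ± 3.2·n: C = (0.03351, 3.200), R = (-0.03351, -3.200). Equal radii place M and A the same way about K: M = K + 3.2·n = (20.43, 2.986), A = K − 3.2·n = (20.37, -3.413). Then cos ∠KRA = RK·RA / (|RK||RA|), giving 8.915°.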